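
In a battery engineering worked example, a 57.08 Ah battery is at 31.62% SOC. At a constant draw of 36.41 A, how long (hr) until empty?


Step 1: remaining = SOC/100 * C_total = 31.62/100 * 57.08 = 18.049 Ah
Step 2: t = remaining / I = 18.049 / 36.41 = 0.4957 hr

0.4957 hr


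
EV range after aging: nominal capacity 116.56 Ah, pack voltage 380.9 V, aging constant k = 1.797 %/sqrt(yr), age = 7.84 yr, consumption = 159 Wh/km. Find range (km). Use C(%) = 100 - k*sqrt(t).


Step 1: capacity retention = 100 - 1.797 * sqrt(7.84) = 100 - 1.797 * 2.8 = 94.968%
Step 2: C_now = 116.56 * 94.968/100 = 110.69 Ah
Step 3: E_pack = V * C_now = 380.9 * 110.69 = 42162 Wh
Step 4: range = E_pack / consumption = 42162 / 159 = 265.2 km

265.2 km


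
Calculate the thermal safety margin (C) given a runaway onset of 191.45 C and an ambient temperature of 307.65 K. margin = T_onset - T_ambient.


Convert: T_ambient = 307.65 K = 34.5 C
margin = 191.45 - 34.5 = 156.95 C

156.95 C


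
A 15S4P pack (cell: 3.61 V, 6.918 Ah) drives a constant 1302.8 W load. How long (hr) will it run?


Step 1: E_pack = Ns * V_cell * Np * C_cell = 15 * 3.61 * 4 * 6.918 = 1498.4 Wh
Step 2: t = E_pack / P = 1498.4 / 1302.8 = 1.150 hr

1.150 hr


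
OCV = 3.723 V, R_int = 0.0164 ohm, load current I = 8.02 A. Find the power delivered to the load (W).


Step 1: V_terminal = OCV - I*R = 3.723 - 8.02 * 0.0164 = 3.5915 V
Step 2: P_out = V_terminal * I = 3.5915 * 8.02 = 28.80 W

28.80 W


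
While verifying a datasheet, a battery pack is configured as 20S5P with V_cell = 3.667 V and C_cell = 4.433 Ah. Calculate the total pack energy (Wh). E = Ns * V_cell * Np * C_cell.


V_pack = 20 * 3.667 = 73.34 V
C_pack = 5 * 4.433 = 22.165 Ah
E = V_pack * C_pack = 73.34 * 22.165 = 1626 Wh

1626 Wh


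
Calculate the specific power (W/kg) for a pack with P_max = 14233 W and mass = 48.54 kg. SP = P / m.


SP = P / m = 14233 / 48.54 = 293.2 W/kg

293.2 W/kg


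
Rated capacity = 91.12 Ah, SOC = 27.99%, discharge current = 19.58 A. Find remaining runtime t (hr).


Step 1: remaining = SOC/100 * C_total = 27.99/100 * 91.12 = 25.504 Ah
Step 2: t = remaining / I = 25.504 / 19.58 = 1.303 hr

1.303 hr


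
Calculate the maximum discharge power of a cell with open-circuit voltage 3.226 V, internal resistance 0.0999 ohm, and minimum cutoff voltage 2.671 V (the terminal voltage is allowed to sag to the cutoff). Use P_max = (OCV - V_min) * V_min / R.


P_max = (OCV - V_min) * V_min / R = (3.226 - 2.671) * 2.671 / 0.0999 = 0.555 * 2.671 / 0.0999 = 14.84 W

14.84 W


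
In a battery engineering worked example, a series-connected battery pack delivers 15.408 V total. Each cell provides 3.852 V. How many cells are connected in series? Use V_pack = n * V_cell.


Rearranging: n = V_pack / V_cell = 15.408 / 3.852 = 4 cells

4


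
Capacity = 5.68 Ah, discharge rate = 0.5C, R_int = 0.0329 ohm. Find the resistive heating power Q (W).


Step 1: I = C_rate * capacity = 0.5 * 5.68 = 2.84 A
Step 2: Q = I^2 * R = 2.84^2 * 0.0329 = 8.0656 * 0.0329 = 0.2654 W

0.2654 W


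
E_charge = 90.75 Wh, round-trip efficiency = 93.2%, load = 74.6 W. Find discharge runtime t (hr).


Step 1: E_discharge = eta/100 * E_charge = 93.2/100 * 90.75 = 84.579 Wh
Step 2: t = E_discharge / P = 84.579 / 74.6 = 1.134 hr

1.134 hr


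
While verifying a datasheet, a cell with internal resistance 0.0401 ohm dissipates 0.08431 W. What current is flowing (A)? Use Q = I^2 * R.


I = sqrt(Q / R) = sqrt(0.08431 / 0.0401) = sqrt(2.1025) = 1.450 A

1.450 A


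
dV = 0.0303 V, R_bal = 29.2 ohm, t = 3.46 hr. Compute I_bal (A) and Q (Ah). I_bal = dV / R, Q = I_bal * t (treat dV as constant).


I_bal = dV / R = 0.0303 / 29.2 = 0.0010377 A
Q = I_bal * t = 0.0010377 * 3.46 = 0.003590 Ah

I=0.0010377 A, Q=0.003590 Ah


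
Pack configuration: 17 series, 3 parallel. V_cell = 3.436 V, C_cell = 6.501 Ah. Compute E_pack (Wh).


V_pack = 17 * 3.436 = 58.412 V
C_pack = 3 * 6.501 = 19.503 Ah
E = V_pack * C_pack = 58.412 * 19.503 = 1139 Wh

1139 Wh


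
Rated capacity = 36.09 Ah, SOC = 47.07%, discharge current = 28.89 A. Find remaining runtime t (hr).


Step 1: remaining = SOC/100 * C_total = 47.07/100 * 36.09 = 16.988 Ah
Step 2: t = remaining / I = 16.988 / 28.89 = 0.5880 hr

0.5880 hr


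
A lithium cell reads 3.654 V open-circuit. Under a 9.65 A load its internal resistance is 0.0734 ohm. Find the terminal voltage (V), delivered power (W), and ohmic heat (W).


Step 1: V_terminal = OCV - I*R = 3.654 - 9.65 * 0.0734 = 2.9457 V
Step 2: P_out = V_terminal * I = 2.9457 * 9.65 = 28.43 W
Step 3: Q = I^2 * R = 9.65^2 * 0.0734 = 6.835 W

V=2.9457 V, P=28.43 W, Q=6.835 W


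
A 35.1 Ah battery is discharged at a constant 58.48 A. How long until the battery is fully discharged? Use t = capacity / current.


t = capacity / current = 35.1 / 58.48 = 0.6002 hr

0.6002 hr


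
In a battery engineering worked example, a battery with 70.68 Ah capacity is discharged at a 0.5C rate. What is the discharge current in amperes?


I = C_rate * capacity = 0.5 * 70.68 = 35.34 A

35.34 A


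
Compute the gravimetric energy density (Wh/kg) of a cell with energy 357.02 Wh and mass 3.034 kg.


Specific energy = 357.02 Wh / 3.034 kg = 117.7 Wh/kg

117.7 Wh/kg


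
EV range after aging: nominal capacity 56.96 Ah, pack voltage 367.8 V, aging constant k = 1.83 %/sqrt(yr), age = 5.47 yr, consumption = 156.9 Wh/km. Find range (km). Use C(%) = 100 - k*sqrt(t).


Step 1: capacity retention = 100 - 1.83 * sqrt(5.47) = 100 - 1.83 * 2.3388 = 95.72%
Step 2: C_now = 56.96 * 95.72/100 = 54.522 Ah
Step 3: E_pack = V * C_now = 367.8 * 54.522 = 20053 Wh
Step 4: range = E_pack / consumption = 20053 / 156.9 = 127.8 km

127.8 km


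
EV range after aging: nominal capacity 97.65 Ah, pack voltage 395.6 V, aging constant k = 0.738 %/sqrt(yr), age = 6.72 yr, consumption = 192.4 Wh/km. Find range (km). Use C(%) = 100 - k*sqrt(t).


Step 1: capacity retention = 100 - 0.738 * sqrt(6.72) = 100 - 0.738 * 2.5923 = 98.087%
Step 2: C_now = 97.65 * 98.087/100 = 95.782 Ah
Step 3: E_pack = V * C_now = 395.6 * 95.782 = 37891 Wh
Step 4: range = E_pack / consumption = 37891 / 192.4 = 196.9 km

196.9 km


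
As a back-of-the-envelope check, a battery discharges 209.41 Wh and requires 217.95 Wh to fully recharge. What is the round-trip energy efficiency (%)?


Round-trip efficiency = 209.41/217.95 * 100% = 96.08%

96.08%


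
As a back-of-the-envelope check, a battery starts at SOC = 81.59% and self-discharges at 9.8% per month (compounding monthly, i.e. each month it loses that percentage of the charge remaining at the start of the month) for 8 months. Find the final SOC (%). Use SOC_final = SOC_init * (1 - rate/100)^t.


decay = (1 - 9.8/100)^8 = 0.43818
SOC_final = 81.59 * 0.43818 = 35.75%

35.75%


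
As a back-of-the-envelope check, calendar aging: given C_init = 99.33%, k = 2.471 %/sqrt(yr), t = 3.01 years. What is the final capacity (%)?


sqrt(t) = sqrt(3.01) = 1.7349
C_final = 99.33 - 2.471 * 1.7349 = 95.04%

95.04%


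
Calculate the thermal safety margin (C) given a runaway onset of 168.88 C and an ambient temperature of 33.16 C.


margin = T_onset - T_ambient = 168.88 - 33.16 = 135.72 C

135.72 C


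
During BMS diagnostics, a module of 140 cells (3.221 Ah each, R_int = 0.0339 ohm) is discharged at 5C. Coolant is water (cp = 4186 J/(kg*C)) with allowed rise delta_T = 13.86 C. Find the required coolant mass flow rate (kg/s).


Step 1: I = 5 * 3.221 = 16.105 A
Step 2: Q_cell = I^2 * R = 16.105^2 * 0.0339 = 8.7927 W
Step 3: Q_total = 140 * 8.7927 = 1231 W
Step 4: m_dot = Q_total / (cp * dT) = 1231 / (4186 * 13.86) = 0.02122 kg/s

0.02122 kg/s


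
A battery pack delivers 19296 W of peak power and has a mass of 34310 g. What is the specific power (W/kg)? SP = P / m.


Convert: m = 34310 g = 34.31 kg
Specific power = 19296 W / 34.31 kg = 562.4 W/kg

562.4 W/kg


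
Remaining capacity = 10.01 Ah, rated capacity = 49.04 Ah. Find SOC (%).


SOC = (remaining / total) * 100 = (10.01 / 49.04) * 100 = 20.41%

20.41%


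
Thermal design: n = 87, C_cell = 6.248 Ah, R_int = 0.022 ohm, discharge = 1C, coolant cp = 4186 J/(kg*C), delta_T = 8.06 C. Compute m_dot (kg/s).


Step 1: I = 1 * 6.248 = 6.248 A
Step 2: Q_cell = I^2 * R = 6.248^2 * 0.022 = 0.85883 W
Step 3: Q_total = 87 * 0.85883 = 74.718 W
Step 4: m_dot = Q_total / (cp * dT) = 74.718 / (4186 * 8.06) = 0.002215 kg/s

0.002215 kg/s


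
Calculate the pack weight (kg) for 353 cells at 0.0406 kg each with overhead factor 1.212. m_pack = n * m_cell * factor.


Cell mass sum = 353 * 0.0406 = 14.332 kg
With overhead 1.212: m_pack = 14.332 * 1.212 = 17.37 kg

17.37 kg


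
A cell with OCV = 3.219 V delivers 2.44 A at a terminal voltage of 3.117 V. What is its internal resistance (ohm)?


R = (OCV - V) / I = (3.219 - 3.117) / 2.44 = 0.04180 ohm

0.04180 ohm


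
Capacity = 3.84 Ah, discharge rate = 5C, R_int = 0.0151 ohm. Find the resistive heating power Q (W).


Step 1: I = C_rate * capacity = 5 * 3.84 = 19.2 A
Step 2: Q = I^2 * R = 19.2^2 * 0.0151 = 368.64 * 0.0151 = 5.566 W

5.566 W


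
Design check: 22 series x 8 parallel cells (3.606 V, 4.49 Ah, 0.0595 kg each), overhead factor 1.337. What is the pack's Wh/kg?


Step 1: V_pack = 22 * 3.606 = 79.332 V
Step 2: C_pack = 8 * 4.49 = 35.92 Ah
Step 3: E_pack = V_pack * C_pack = 79.332 * 35.92 = 2849.6 Wh
Step 4: m_pack = 22 * 8 * 0.0595 * 1.337 = 14.001 kg
Step 5: ED = E_pack / m_pack = 2849.6 / 14.001 = 203.5 Wh/kg

203.5 Wh/kg


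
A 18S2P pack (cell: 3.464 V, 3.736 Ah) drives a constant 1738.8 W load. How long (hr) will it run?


Step 1: E_pack = Ns * V_cell * Np * C_cell = 18 * 3.464 * 2 * 3.736 = 465.89 Wh
Step 2: t = E_pack / P = 465.89 / 1738.8 = 0.2679 hr

0.2679 hr


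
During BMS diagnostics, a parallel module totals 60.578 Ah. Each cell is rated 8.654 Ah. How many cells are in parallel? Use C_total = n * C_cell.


n = C_total / C_cell = 60.578 / 8.654 = 7

7


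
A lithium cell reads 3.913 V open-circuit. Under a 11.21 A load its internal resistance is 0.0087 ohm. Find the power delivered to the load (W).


Step 1: V_terminal = OCV - I*R = 3.913 - 11.21 * 0.0087 = 3.8155 V
Step 2: P_out = V_terminal * I = 3.8155 * 11.21 = 42.77 W

42.77 W


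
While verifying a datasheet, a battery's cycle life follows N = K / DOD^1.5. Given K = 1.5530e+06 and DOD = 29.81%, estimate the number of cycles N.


DOD^1.5 = 162.76
N = K / DOD^1.5 = 1.5530e+06 / 162.76 = 9542

9542 cycles


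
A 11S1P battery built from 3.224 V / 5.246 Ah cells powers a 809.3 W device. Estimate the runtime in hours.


Step 1: E_pack = Ns * V_cell * Np * C_cell = 11 * 3.224 * 1 * 5.246 = 186.04 Wh
Step 2: t = E_pack / P = 186.04 / 809.3 = 0.2299 hr

0.2299 hr


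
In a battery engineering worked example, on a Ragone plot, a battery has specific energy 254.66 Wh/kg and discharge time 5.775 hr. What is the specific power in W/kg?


Specific power = 254.66 Wh/kg / 5.775 hr = 44.10 W/kg

44.10 W/kg


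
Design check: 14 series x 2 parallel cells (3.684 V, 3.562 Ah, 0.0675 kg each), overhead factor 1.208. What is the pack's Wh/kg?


Step 1: V_pack = 14 * 3.684 = 51.576 V
Step 2: C_pack = 2 * 3.562 = 7.124 Ah
Step 3: E_pack = V_pack * C_pack = 51.576 * 7.124 = 367.43 Wh
Step 4: m_pack = 14 * 2 * 0.0675 * 1.208 = 2.2831 kg
Step 5: ED = E_pack / m_pack = 367.43 / 2.2831 = 160.9 Wh/kg

160.9 Wh/kg


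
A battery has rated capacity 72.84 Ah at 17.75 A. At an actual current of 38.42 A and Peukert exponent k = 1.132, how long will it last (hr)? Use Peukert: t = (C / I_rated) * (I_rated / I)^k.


Step 1: t_rated = C / I_rated = 72.84 / 17.75 = 4.1037 hr
Step 2: ratio = 17.75 / 38.42 = 0.462
Step 3: ratio^k = 0.462^1.132 = 0.41723
Step 4: t = t_rated * ratio^k = 4.1037 * 0.41723 = 1.712 hr

1.712 hr


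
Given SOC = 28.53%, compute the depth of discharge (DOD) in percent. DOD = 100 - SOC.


DOD = 100 - SOC = 100 - 28.53 = 71.47%

71.47%


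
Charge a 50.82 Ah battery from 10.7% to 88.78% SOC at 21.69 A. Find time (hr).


delta_Ah = 50.82 * (88.78 - 10.7) / 100 = 39.68 Ah
t = delta_Ah / I = 39.68 / 21.69 = 1.829 hr

1.829 hr


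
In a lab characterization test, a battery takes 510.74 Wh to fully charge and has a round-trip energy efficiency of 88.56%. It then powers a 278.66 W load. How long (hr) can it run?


Step 1: E_discharge = eta/100 * E_charge = 88.56/100 * 510.74 = 452.31 Wh
Step 2: t = E_discharge / P = 452.31 / 278.66 = 1.623 hr

1.623 hr


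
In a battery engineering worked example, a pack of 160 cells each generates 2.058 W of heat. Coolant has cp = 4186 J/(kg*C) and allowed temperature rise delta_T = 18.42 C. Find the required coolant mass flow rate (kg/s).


Step 1: Total heat Q = 160 * 2.058 W = 329.28 W
Step 2: denom = cp * dT = 4186 * 18.42 = 77106
Step 3: m_dot = 329.28 / 77106 = 0.004270 kg/s

0.004270 kg/s


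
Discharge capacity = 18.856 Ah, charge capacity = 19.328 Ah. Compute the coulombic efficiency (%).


Coulombic efficiency = 18.856/19.328 * 100% = 97.56%

97.56%


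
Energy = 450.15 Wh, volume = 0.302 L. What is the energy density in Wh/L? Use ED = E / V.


Volumetric ED = 450.15 Wh / 0.302 L = 1491 Wh/L

1491 Wh/L


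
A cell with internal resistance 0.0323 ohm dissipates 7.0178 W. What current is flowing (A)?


I = sqrt(Q / R) = sqrt(7.0178 / 0.0323) = sqrt(217.27) = 14.74 A

14.74 A


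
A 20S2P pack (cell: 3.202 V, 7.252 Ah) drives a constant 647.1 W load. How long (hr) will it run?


Step 1: E_pack = Ns * V_cell * Np * C_cell = 20 * 3.202 * 2 * 7.252 = 928.84 Wh
Step 2: t = E_pack / P = 928.84 / 647.1 = 1.435 hr

1.435 hr


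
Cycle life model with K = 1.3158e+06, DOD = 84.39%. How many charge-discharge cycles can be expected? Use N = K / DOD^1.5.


Step 1: DOD^1.5 = 84.39^1.5 = 775.24
Step 2: N = 1.3158e+06 / 775.24 = 1697 cycles

1697 cycles


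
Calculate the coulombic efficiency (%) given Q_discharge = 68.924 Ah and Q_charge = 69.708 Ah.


Coulombic efficiency = 68.924/69.708 * 100% = 98.88%

98.88%


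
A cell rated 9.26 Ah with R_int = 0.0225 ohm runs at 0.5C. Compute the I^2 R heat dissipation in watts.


Step 1: I = C_rate * capacity = 0.5 * 9.26 = 4.63 A
Step 2: Q = I^2 * R = 4.63^2 * 0.0225 = 21.437 * 0.0225 = 0.4823 W

0.4823 W


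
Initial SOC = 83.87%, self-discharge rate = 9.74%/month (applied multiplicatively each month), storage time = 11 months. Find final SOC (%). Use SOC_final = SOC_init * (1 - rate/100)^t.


decay = (1 - 9.74/100)^11 = 0.32393
SOC_final = 83.87 * 0.32393 = 27.17%

27.17%


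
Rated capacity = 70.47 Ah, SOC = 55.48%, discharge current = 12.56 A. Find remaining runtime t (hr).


Step 1: remaining = SOC/100 * C_total = 55.48/100 * 70.47 = 39.097 Ah
Step 2: t = remaining / I = 39.097 / 12.56 = 3.113 hr

3.113 hr


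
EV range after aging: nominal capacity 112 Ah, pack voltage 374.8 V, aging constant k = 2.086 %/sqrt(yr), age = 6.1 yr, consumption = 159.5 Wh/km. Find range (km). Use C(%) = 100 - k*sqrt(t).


Step 1: capacity retention = 100 - 2.086 * sqrt(6.1) = 100 - 2.086 * 2.4698 = 94.848%
Step 2: C_now = 112 * 94.848/100 = 106.23 Ah
Step 3: E_pack = V * C_now = 374.8 * 106.23 = 39815 Wh
Step 4: range = E_pack / consumption = 39815 / 159.5 = 249.6 km

249.6 km


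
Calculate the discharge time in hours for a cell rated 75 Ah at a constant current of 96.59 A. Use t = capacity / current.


t = capacity / current = 75 / 96.59 = 0.7765 hr

0.7765 hr


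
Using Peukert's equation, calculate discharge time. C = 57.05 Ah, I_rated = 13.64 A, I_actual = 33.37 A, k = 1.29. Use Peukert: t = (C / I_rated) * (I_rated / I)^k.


t_rated = C / I_rated = 57.05 / 13.64 = 4.1826 hr
(I_rated/I)^k = (0.40875)^1.29 = 0.31534
t = t_rated * (I_rated/I)^k = 4.1826 * 0.31534 = 1.319 hr

1.319 hr


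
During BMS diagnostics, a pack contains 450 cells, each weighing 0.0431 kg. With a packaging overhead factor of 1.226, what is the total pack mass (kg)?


m_pack = n * m_cell * overhead = 450 * 0.0431 * 1.226 = 23.78 kg

23.78 kg


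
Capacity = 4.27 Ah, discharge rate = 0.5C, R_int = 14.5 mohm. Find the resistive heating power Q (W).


Convert: R = 14.5 mohm = 0.0145 ohm
Step 1: I = C_rate * capacity = 0.5 * 4.27 = 2.135 A
Step 2: Q = I^2 * R = 2.135^2 * 0.0145 = 4.5582 * 0.0145 = 0.06609 W

0.06609 W


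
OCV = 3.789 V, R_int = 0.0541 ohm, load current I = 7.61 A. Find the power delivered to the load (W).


Step 1: V_terminal = OCV - I*R = 3.789 - 7.61 * 0.0541 = 3.3773 V
Step 2: P_out = V_terminal * I = 3.3773 * 7.61 = 25.70 W

25.70 W


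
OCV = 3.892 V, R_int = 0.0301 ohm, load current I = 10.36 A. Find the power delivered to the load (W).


Step 1: V_terminal = OCV - I*R = 3.892 - 10.36 * 0.0301 = 3.5802 V
Step 2: P_out = V_terminal * I = 3.5802 * 10.36 = 37.09 W

37.09 W


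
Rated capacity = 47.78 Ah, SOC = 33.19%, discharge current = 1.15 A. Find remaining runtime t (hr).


Step 1: remaining = SOC/100 * C_total = 33.19/100 * 47.78 = 15.858 Ah
Step 2: t = remaining / I = 15.858 / 1.15 = 13.79 hr

13.79 hr


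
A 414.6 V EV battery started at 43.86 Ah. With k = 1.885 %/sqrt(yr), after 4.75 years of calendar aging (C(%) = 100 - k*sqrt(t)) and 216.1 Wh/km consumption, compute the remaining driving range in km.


Step 1: capacity retention = 100 - 1.885 * sqrt(4.75) = 100 - 1.885 * 2.1794 = 95.892%
Step 2: C_now = 43.86 * 95.892/100 = 42.058 Ah
Step 3: E_pack = V * C_now = 414.6 * 42.058 = 17437 Wh
Step 4: range = E_pack / consumption = 17437 / 216.1 = 80.69 km

80.69 km


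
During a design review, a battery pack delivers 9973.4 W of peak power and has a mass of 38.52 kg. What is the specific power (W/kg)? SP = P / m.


Specific power = 9973.4 W / 38.52 kg = 258.9 W/kg

258.9 W/kg


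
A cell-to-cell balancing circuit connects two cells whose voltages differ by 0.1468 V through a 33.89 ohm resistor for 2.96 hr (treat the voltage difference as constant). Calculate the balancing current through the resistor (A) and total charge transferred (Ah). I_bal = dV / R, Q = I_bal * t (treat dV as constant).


I_bal = dV / R = 0.1468 / 33.89 = 0.0043317 A
Q = I_bal * t = 0.0043317 * 2.96 = 0.01282 Ah

I=0.0043317 A, Q=0.01282 Ah


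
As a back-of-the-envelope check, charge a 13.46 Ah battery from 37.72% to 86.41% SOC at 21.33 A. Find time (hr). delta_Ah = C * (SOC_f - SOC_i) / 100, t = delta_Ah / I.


Step 1: dSOC = 86.41% - 37.72% = 48.69%
Step 2: delta_Ah = 13.46 * 48.69 / 100 = 6.5537 Ah
Step 3: t = 6.5537 / 21.33 = 0.3073 hr

0.3073 hr


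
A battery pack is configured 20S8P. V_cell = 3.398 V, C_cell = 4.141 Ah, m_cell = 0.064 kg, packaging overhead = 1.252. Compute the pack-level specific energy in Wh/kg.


Step 1: V_pack = 20 * 3.398 = 67.96 V
Step 2: C_pack = 8 * 4.141 = 33.128 Ah
Step 3: E_pack = V_pack * C_pack = 67.96 * 33.128 = 2251.4 Wh
Step 4: m_pack = 20 * 8 * 0.064 * 1.252 = 12.82 kg
Step 5: ED = E_pack / m_pack = 2251.4 / 12.82 = 175.6 Wh/kg

175.6 Wh/kg


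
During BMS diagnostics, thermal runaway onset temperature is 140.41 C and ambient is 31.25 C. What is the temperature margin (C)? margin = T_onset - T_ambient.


margin = T_onset - T_ambient = 140.41 - 31.25 = 109.16 C

109.16 C


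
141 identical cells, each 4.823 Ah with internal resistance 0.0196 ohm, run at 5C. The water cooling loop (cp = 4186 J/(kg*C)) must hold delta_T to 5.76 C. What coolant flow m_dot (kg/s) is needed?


Step 1: I = 5 * 4.823 = 24.115 A
Step 2: Q_cell = I^2 * R = 24.115^2 * 0.0196 = 11.398 W
Step 3: Q_total = 141 * 11.398 = 1607.1 W
Step 4: m_dot = Q_total / (cp * dT) = 1607.1 / (4186 * 5.76) = 0.06665 kg/s

0.06665 kg/s


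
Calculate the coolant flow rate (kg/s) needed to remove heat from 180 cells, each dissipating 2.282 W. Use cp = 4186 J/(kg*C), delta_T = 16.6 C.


Q_total = 180 * 2.282 = 410.76 W
m_dot = Q_total / (cp * dT) = 410.76 / (4186 * 16.6) = 0.005911 kg/s

0.005911 kg/s


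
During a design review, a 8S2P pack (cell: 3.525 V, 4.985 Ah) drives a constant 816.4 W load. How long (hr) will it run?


Step 1: E_pack = Ns * V_cell * Np * C_cell = 8 * 3.525 * 2 * 4.985 = 281.15 Wh
Step 2: t = E_pack / P = 281.15 / 816.4 = 0.3444 hr

0.3444 hr


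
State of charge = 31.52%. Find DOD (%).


Complement of SOC: DOD = 100% - 31.52% = 68.48%

68.48%


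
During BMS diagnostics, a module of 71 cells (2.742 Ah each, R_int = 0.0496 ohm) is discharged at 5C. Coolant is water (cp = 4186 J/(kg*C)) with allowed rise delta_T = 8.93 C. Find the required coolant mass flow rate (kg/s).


Step 1: I = 5 * 2.742 = 13.71 A
Step 2: Q_cell = I^2 * R = 13.71^2 * 0.0496 = 9.323 W
Step 3: Q_total = 71 * 9.323 = 661.93 W
Step 4: m_dot = Q_total / (cp * dT) = 661.93 / (4186 * 8.93) = 0.01771 kg/s

0.01771 kg/s


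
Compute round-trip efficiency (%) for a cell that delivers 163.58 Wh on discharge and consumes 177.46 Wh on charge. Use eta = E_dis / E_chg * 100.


Round-trip efficiency = 163.58/177.46 * 100% = 92.18%

92.18%


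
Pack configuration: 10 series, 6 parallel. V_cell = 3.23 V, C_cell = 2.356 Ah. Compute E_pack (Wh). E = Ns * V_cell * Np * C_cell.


E = Ns * Vcell * Np * Ccell = 10 * 3.23 * 6 * 2.356 = 456.6 Wh

456.6 Wh


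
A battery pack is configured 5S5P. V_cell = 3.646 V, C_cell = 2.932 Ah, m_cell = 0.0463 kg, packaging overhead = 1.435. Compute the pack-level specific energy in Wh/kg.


Step 1: V_pack = 5 * 3.646 = 18.23 V
Step 2: C_pack = 5 * 2.932 = 14.66 Ah
Step 3: E_pack = V_pack * C_pack = 18.23 * 14.66 = 267.25 Wh
Step 4: m_pack = 5 * 5 * 0.0463 * 1.435 = 1.661 kg
Step 5: ED = E_pack / m_pack = 267.25 / 1.661 = 160.9 Wh/kg

160.9 Wh/kg


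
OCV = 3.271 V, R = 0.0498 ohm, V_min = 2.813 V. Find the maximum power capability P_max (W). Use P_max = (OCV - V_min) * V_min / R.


dV = OCV - V_min = 0.458 V (so I_max = dV / R)
P_max = dV * V_min / R = 0.458 * 2.813 / 0.0498 = 25.87 W

25.87 W


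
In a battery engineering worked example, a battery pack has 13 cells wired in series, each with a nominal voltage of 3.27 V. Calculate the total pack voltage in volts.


V_pack = n * V_cell = 13 * 3.27 = 42.51 V

42.51 V


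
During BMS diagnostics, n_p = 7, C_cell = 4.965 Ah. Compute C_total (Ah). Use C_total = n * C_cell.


Parallel capacities add: 7 * 4.965 Ah = 34.755 Ah

34.755 Ah


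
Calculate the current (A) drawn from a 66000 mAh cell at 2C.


Convert: capacity = 66000 mAh = 66 Ah
I = C_rate * capacity = 2 * 66 = 132 A

132 A


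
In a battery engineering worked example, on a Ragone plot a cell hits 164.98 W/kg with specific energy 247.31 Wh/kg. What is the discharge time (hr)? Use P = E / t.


t = E / P = 247.31 / 164.98 = 1.499 hr

1.499 hr


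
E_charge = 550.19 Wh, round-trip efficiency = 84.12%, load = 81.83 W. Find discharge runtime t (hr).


Step 1: E_discharge = eta/100 * E_charge = 84.12/100 * 550.19 = 462.82 Wh
Step 2: t = E_discharge / P = 462.82 / 81.83 = 5.656 hr

5.656 hr


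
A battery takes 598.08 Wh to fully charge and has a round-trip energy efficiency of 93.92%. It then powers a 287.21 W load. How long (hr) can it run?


Step 1: E_discharge = eta/100 * E_charge = 93.92/100 * 598.08 = 561.72 Wh
Step 2: t = E_discharge / P = 561.72 / 287.21 = 1.956 hr

1.956 hr


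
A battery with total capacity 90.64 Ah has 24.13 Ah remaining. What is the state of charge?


SOC = (remaining / total) * 100 = (24.13 / 90.64) * 100 = 26.62%

26.62%


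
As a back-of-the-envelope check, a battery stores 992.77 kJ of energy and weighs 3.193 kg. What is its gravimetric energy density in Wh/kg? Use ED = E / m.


Convert: E = 992.77 kJ = 275.77 Wh
ED = E / m = 275.77 / 3.193 = 86.37 Wh/kg

86.37 Wh/kg


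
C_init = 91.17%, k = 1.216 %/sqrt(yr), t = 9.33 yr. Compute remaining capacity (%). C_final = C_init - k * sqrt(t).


Step 1: sqrt(9.33 yr) = 3.0545
Step 2: drop = 1.216 * 3.0545 = 3.7143
Step 3: C_final = 91.17 - 3.7143 = 87.46%

87.46%


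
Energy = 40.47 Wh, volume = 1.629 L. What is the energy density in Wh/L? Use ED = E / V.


ED = E / V = 40.47 / 1.629 = 24.84 Wh/L

24.84 Wh/L


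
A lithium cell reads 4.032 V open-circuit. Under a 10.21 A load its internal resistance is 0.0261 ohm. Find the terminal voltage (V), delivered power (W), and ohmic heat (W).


Step 1: V_terminal = OCV - I*R = 4.032 - 10.21 * 0.0261 = 3.7655 V
Step 2: P_out = V_terminal * I = 3.7655 * 10.21 = 38.45 W
Step 3: Q = I^2 * R = 10.21^2 * 0.0261 = 2.721 W

V=3.7655 V, P=38.45 W, Q=2.721 W


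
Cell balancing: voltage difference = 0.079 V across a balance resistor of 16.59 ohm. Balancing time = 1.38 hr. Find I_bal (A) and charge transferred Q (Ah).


First, Ohm's law: I_bal = 0.079 V / 16.59 ohm = 0.0047619 A
Then Q = I * t = 0.0047619 A * 1.38 hr = 0.006571 Ah

I=0.0047619 A, Q=0.006571 Ah


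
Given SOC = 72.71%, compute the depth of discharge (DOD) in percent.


Complement of SOC: DOD = 100% - 72.71% = 27.29%

27.29%


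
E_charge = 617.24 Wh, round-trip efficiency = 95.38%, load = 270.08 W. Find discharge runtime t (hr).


Step 1: E_discharge = eta/100 * E_charge = 95.38/100 * 617.24 = 588.72 Wh
Step 2: t = E_discharge / P = 588.72 / 270.08 = 2.180 hr

2.180 hr


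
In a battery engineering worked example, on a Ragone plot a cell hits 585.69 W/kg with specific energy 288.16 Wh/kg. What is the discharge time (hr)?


t = E / P = 288.16 / 585.69 = 0.4920 hr

0.4920 hr


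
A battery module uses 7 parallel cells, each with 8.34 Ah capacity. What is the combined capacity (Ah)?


C_total = 7 * 8.34 = 58.38 Ah

58.38 Ah


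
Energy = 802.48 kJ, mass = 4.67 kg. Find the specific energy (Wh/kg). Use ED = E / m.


Convert: E = 802.48 kJ = 222.91 Wh
ED = E / m = 222.91 / 4.67 = 47.73 Wh/kg

47.73 Wh/kg


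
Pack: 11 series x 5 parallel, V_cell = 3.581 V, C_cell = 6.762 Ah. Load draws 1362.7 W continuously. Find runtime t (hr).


Step 1: E_pack = Ns * V_cell * Np * C_cell = 11 * 3.581 * 5 * 6.762 = 1331.8 Wh
Step 2: t = E_pack / P = 1331.8 / 1362.7 = 0.9773 hr

0.9773 hr


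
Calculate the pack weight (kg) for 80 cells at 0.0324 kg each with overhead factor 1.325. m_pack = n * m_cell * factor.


m_pack = n * m_cell * overhead = 80 * 0.0324 * 1.325 = 3.434 kg

3.434 kg


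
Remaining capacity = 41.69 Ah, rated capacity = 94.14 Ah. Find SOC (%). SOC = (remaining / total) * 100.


SOC% = 41.69 / 94.14 * 100 = 44.29%

44.29%


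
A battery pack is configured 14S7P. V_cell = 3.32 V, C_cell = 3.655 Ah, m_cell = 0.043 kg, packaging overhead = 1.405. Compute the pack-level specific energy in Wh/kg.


Step 1: V_pack = 14 * 3.32 = 46.48 V
Step 2: C_pack = 7 * 3.655 = 25.585 Ah
Step 3: E_pack = V_pack * C_pack = 46.48 * 25.585 = 1189.2 Wh
Step 4: m_pack = 14 * 7 * 0.043 * 1.405 = 5.9207 kg
Step 5: ED = E_pack / m_pack = 1189.2 / 5.9207 = 200.9 Wh/kg

200.9 Wh/kg


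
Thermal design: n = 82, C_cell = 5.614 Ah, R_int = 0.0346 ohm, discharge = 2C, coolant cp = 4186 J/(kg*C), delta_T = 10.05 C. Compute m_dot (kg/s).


Step 1: I = 2 * 5.614 = 11.228 A
Step 2: Q_cell = I^2 * R = 11.228^2 * 0.0346 = 4.362 W
Step 3: Q_total = 82 * 4.362 = 357.68 W
Step 4: m_dot = Q_total / (cp * dT) = 357.68 / (4186 * 10.05) = 0.008502 kg/s

0.008502 kg/s


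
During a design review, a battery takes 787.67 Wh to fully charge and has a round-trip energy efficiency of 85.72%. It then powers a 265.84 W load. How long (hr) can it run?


Step 1: E_discharge = eta/100 * E_charge = 85.72/100 * 787.67 = 675.19 Wh
Step 2: t = E_discharge / P = 675.19 / 265.84 = 2.540 hr

2.540 hr


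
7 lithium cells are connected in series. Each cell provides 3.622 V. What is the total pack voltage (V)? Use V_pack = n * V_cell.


Series voltages add: 7 * 3.622 V = 25.354 V

25.354 V


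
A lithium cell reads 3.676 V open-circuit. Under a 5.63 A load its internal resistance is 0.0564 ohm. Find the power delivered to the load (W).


Step 1: V_terminal = OCV - I*R = 3.676 - 5.63 * 0.0564 = 3.3585 V
Step 2: P_out = V_terminal * I = 3.3585 * 5.63 = 18.91 W

18.91 W


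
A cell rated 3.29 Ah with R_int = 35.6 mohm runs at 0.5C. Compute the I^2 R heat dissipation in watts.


Convert: R = 35.6 mohm = 0.0356 ohm
Step 1: I = C_rate * capacity = 0.5 * 3.29 = 1.645 A
Step 2: Q = I^2 * R = 1.645^2 * 0.0356 = 2.706 * 0.0356 = 0.09633 W

0.09633 W


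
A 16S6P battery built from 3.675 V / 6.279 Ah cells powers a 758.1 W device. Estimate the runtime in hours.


Step 1: E_pack = Ns * V_cell * Np * C_cell = 16 * 3.675 * 6 * 6.279 = 2215.2 Wh
Step 2: t = E_pack / P = 2215.2 / 758.1 = 2.922 hr

2.922 hr


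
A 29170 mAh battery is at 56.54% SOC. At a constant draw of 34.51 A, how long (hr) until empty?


Convert: C_total = 29170 mAh = 29.17 Ah
Step 1: remaining = SOC/100 * C_total = 56.54/100 * 29.17 = 16.493 Ah
Step 2: t = remaining / I = 16.493 / 34.51 = 0.4779 hr

0.4779 hr


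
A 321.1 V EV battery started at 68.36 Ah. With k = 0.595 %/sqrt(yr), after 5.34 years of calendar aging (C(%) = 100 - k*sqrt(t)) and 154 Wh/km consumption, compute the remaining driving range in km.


Step 1: capacity retention = 100 - 0.595 * sqrt(5.34) = 100 - 0.595 * 2.3108 = 98.625%
Step 2: C_now = 68.36 * 98.625/100 = 67.42 Ah
Step 3: E_pack = V * C_now = 321.1 * 67.42 = 21649 Wh
Step 4: range = E_pack / consumption = 21649 / 154 = 140.6 km

140.6 km


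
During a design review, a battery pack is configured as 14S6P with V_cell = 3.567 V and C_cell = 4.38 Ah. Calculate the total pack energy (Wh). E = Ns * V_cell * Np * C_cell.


V_pack = 14 * 3.567 = 49.938 V
C_pack = 6 * 4.38 = 26.28 Ah
E = V_pack * C_pack = 49.938 * 26.28 = 1312 Wh

1312 Wh


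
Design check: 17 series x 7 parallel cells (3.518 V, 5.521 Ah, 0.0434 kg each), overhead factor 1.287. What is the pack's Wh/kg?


Step 1: V_pack = 17 * 3.518 = 59.806 V
Step 2: C_pack = 7 * 5.521 = 38.647 Ah
Step 3: E_pack = V_pack * C_pack = 59.806 * 38.647 = 2311.3 Wh
Step 4: m_pack = 17 * 7 * 0.0434 * 1.287 = 6.6468 kg
Step 5: ED = E_pack / m_pack = 2311.3 / 6.6468 = 347.7 Wh/kg

347.7 Wh/kg


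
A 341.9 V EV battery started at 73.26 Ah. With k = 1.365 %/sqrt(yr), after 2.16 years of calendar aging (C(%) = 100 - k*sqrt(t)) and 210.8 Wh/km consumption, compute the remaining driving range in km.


Step 1: capacity retention = 100 - 1.365 * sqrt(2.16) = 100 - 1.365 * 1.4697 = 97.994%
Step 2: C_now = 73.26 * 97.994/100 = 71.79 Ah
Step 3: E_pack = V * C_now = 341.9 * 71.79 = 24545 Wh
Step 4: range = E_pack / consumption = 24545 / 210.8 = 116.4 km

116.4 km


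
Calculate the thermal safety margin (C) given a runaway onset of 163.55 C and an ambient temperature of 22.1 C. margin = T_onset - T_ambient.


margin = T_onset - T_ambient = 163.55 - 22.1 = 141.45 C

141.45 C


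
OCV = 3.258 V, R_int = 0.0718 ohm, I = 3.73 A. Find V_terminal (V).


IR drop = 3.73 * 0.0718 = 0.26781 V
V = 3.258 - 0.26781 = 2.990 V

2.990 V


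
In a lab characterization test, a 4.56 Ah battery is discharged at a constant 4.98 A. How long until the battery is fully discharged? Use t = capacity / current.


Runtime = 4.56 Ah / 4.98 A = 0.9157 hr

0.9157 hr


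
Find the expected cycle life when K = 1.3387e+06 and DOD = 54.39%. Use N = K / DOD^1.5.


Step 1: DOD^1.5 = 54.39^1.5 = 401.12
Step 2: N = 1.3387e+06 / 401.12 = 3337 cycles

3337 cycles


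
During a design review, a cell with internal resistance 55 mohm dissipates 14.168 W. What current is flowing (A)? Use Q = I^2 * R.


Convert: R = 55 mohm = 0.055 ohm
I = sqrt(Q / R) = sqrt(14.168 / 0.055) = sqrt(257.6) = 16.05 A

16.05 A


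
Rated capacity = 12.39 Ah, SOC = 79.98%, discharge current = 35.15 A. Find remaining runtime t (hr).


Step 1: remaining = SOC/100 * C_total = 79.98/100 * 12.39 = 9.9095 Ah
Step 2: t = remaining / I = 9.9095 / 35.15 = 0.2819 hr

0.2819 hr


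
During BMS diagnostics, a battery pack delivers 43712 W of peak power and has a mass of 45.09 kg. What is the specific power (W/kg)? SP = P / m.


SP = P / m = 43712 / 45.09 = 969.4 W/kg

969.4 W/kg


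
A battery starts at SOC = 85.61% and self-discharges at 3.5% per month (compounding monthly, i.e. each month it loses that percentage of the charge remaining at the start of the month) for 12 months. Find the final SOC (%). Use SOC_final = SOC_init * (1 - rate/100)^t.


Monthly retention factor = 1 - 3.5/100 = 0.965
Over 12 months: factor^12 = 0.65212
SOC_final = 85.61 * 0.65212 = 55.83%

55.83%


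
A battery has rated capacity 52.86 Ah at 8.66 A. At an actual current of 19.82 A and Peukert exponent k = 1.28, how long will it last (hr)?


Step 1: t_rated = C / I_rated = 52.86 / 8.66 = 6.1039 hr
Step 2: ratio = 8.66 / 19.82 = 0.43693
Step 3: ratio^k = 0.43693^1.28 = 0.34652
Step 4: t = t_rated * ratio^k = 6.1039 * 0.34652 = 2.115 hr

2.115 hr


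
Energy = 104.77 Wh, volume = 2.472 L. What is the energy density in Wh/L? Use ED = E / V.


ED = E / V = 104.77 / 2.472 = 42.38 Wh/L

42.38 Wh/L


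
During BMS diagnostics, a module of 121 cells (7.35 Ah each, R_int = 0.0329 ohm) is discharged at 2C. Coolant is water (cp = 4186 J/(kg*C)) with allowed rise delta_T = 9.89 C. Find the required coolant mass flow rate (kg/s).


Step 1: I = 2 * 7.35 = 14.7 A
Step 2: Q_cell = I^2 * R = 14.7^2 * 0.0329 = 7.1094 W
Step 3: Q_total = 121 * 7.1094 = 860.24 W
Step 4: m_dot = Q_total / (cp * dT) = 860.24 / (4186 * 9.89) = 0.02078 kg/s

0.02078 kg/s


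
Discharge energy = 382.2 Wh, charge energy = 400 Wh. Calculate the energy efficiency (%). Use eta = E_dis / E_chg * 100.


eta_e = E_dis / E_chg * 100 = 382.2 / 400 * 100 = 95.55%

95.55%


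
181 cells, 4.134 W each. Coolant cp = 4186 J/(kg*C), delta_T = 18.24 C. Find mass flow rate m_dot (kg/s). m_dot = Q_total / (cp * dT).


Step 1: Total heat Q = 181 * 4.134 W = 748.25 W
Step 2: denom = cp * dT = 4186 * 18.24 = 76353
Step 3: m_dot = 748.25 / 76353 = 0.009800 kg/s

0.009800 kg/s


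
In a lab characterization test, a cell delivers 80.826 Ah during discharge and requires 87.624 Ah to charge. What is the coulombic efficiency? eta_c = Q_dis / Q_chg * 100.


eta_c = Q_dis / Q_chg * 100 = 80.826 / 87.624 * 100 = 92.24%

92.24%


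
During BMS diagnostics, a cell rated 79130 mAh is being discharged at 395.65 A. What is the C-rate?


Convert: capacity = 79130 mAh = 79.13 Ah
C_rate = I / capacity = 395.65 / 79.13 = 5C

5C


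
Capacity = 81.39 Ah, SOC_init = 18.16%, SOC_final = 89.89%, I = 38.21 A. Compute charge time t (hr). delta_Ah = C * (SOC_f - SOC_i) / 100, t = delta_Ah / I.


delta_Ah = 81.39 * (89.89 - 18.16) / 100 = 58.381 Ah
t = delta_Ah / I = 58.381 / 38.21 = 1.528 hr

1.528 hr


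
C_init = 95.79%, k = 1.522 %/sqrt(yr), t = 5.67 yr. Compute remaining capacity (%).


sqrt(t) = sqrt(5.67) = 2.3812
C_final = 95.79 - 1.522 * 2.3812 = 92.17%

92.17%


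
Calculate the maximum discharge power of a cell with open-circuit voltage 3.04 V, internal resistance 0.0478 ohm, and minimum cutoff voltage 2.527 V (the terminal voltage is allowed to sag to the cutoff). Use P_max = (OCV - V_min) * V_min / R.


P_max = (OCV - V_min) * V_min / R = (3.04 - 2.527) * 2.527 / 0.0478 = 0.513 * 2.527 / 0.0478 = 27.12 W

27.12 W


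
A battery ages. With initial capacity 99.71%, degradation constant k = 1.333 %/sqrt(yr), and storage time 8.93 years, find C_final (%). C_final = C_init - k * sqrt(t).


sqrt(t) = sqrt(8.93) = 2.9883
C_final = 99.71 - 1.333 * 2.9883 = 95.73%

95.73%


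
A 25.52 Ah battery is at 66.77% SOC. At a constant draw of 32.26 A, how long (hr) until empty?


Step 1: remaining = SOC/100 * C_total = 66.77/100 * 25.52 = 17.04 Ah
Step 2: t = remaining / I = 17.04 / 32.26 = 0.5282 hr

0.5282 hr


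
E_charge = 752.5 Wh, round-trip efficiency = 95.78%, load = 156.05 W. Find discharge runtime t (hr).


Step 1: E_discharge = eta/100 * E_charge = 95.78/100 * 752.5 = 720.74 Wh
Step 2: t = E_discharge / P = 720.74 / 156.05 = 4.619 hr

4.619 hr


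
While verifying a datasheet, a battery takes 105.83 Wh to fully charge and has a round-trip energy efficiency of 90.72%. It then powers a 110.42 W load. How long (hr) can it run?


Step 1: E_discharge = eta/100 * E_charge = 90.72/100 * 105.83 = 96.009 Wh
Step 2: t = E_discharge / P = 96.009 / 110.42 = 0.8695 hr

0.8695 hr


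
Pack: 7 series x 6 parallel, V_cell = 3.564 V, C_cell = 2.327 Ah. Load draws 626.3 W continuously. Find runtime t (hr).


Step 1: E_pack = Ns * V_cell * Np * C_cell = 7 * 3.564 * 6 * 2.327 = 348.32 Wh
Step 2: t = E_pack / P = 348.32 / 626.3 = 0.5562 hr

0.5562 hr


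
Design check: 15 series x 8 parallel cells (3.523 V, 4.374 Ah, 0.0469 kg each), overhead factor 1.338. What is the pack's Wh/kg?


Step 1: V_pack = 15 * 3.523 = 52.845 V
Step 2: C_pack = 8 * 4.374 = 34.992 Ah
Step 3: E_pack = V_pack * C_pack = 52.845 * 34.992 = 1849.2 Wh
Step 4: m_pack = 15 * 8 * 0.0469 * 1.338 = 7.5303 kg
Step 5: ED = E_pack / m_pack = 1849.2 / 7.5303 = 245.6 Wh/kg

245.6 Wh/kg


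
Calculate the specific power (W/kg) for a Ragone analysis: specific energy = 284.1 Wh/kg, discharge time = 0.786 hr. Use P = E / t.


P_specific = E / t = 284.1 / 0.786 = 361.5 W/kg

361.5 W/kg


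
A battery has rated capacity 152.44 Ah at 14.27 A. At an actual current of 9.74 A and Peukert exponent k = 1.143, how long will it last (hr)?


Step 1: t_rated = C / I_rated = 152.44 / 14.27 = 10.683 hr
Step 2: ratio = 14.27 / 9.74 = 1.4651
Step 3: ratio^k = 1.4651^1.143 = 1.5473
Step 4: t = t_rated * ratio^k = 10.683 * 1.5473 = 16.53 hr

16.53 hr


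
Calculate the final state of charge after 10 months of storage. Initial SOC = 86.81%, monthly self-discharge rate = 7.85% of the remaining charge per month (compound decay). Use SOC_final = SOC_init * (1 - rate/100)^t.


decay = (1 - 7.85/100)^10 = 0.44152
SOC_final = 86.81 * 0.44152 = 38.33%

38.33%


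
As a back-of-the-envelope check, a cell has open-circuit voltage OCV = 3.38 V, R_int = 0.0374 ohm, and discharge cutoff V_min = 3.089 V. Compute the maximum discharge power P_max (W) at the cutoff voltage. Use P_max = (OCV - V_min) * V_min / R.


dV = OCV - V_min = 0.291 V (so I_max = dV / R)
P_max = dV * V_min / R = 0.291 * 3.089 / 0.0374 = 24.03 W

24.03 W


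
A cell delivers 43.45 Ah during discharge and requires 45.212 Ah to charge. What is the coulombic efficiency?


eta_c = Q_dis / Q_chg * 100 = 43.45 / 45.212 * 100 = 96.10%

96.10%


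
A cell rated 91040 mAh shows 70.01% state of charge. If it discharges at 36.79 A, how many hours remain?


Convert: C_total = 91040 mAh = 91.04 Ah
Step 1: remaining = SOC/100 * C_total = 70.01/100 * 91.04 = 63.737 Ah
Step 2: t = remaining / I = 63.737 / 36.79 = 1.732 hr

1.732 hr


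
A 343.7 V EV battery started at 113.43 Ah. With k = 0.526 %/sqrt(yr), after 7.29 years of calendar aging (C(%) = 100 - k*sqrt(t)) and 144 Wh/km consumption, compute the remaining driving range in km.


Step 1: capacity retention = 100 - 0.526 * sqrt(7.29) = 100 - 0.526 * 2.7 = 98.58%
Step 2: C_now = 113.43 * 98.58/100 = 111.82 Ah
Step 3: E_pack = V * C_now = 343.7 * 111.82 = 38433 Wh
Step 4: range = E_pack / consumption = 38433 / 144 = 266.9 km

266.9 km


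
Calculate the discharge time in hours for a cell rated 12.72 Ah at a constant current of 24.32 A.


t = capacity / current = 12.72 / 24.32 = 0.5230 hr

0.5230 hr


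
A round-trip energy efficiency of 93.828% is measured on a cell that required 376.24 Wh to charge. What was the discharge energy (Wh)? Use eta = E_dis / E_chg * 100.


E_dis = eta/100 * E_chg = 93.828/100 * 376.24 = 353.0 Wh

353.0 Wh


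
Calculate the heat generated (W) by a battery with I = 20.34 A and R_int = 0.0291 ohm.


Q = I^2 * R = 20.34^2 * 0.0291 = 12.04 W

12.04 W


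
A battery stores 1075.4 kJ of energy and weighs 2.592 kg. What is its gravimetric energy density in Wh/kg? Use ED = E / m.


Convert: E = 1075.4 kJ = 298.72 Wh
ED = E / m = 298.72 / 2.592 = 115.2 Wh/kg

115.2 Wh/kg
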